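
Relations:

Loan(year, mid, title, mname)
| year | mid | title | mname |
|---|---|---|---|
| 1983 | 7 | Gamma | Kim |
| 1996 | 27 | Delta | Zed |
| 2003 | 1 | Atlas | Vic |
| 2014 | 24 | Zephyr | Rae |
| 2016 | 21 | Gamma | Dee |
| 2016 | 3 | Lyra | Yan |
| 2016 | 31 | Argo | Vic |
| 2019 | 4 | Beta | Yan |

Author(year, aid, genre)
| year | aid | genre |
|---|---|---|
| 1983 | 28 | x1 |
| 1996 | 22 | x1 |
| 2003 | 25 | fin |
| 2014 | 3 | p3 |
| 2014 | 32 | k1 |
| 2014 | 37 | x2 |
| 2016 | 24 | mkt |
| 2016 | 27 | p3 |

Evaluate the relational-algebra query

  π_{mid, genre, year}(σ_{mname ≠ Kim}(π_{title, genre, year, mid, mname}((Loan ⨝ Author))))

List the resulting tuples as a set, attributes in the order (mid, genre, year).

Joining Loan and Author on year yields {(1983, 7, Gamma, Kim, 28, x1), (1996, 27, Delta, Zed, 22, x1), (2003, 1, Atlas, Vic, 25, fin), (2014, 24, Zephyr, Rae, 3, p3), (2014, 24, Zephyr, Rae, 32, k1), (2014, 24, Zephyr, Rae, 37, x2), (2016, 21, Gamma, Dee, 24, mkt), (2016, 21, Gamma, Dee, 27, p3), (2016, 3, Lyra, Yan, 24, mkt), (2016, 3, Lyra, Yan, 27, p3), (2016, 31, Argo, Vic, 24, mkt), (2016, 31, Argo, Vic, 27, p3)}.
π_{title, genre, year, mid, mname} gives {(Argo, mkt, 2016, 31, Vic), (Argo, p3, 2016, 31, Vic), (Atlas, fin, 2003, 1, Vic), (Delta, x1, 1996, 27, Zed), (Gamma, mkt, 2016, 21, Dee), (Gamma, p3, 2016, 21, Dee), (Gamma, x1, 1983, 7, Kim), (Lyra, mkt, 2016, 3, Yan), (Lyra, p3, 2016, 3, Yan), (Zephyr, k1, 2014, 24, Rae), (Zephyr, p3, 2014, 24, Rae), (Zephyr, x2, 2014, 24, Rae)}.
Selection mname ≠ Kim: {(Argo, mkt, 2016, 31, Vic), (Argo, p3, 2016, 31, Vic), (Atlas, fin, 2003, 1, Vic), (Delta, x1, 1996, 27, Zed), (Gamma, mkt, 2016, 21, Dee), (Gamma, p3, 2016, 21, Dee), (Lyra, mkt, 2016, 3, Yan), (Lyra, p3, 2016, 3, Yan), (Zephyr, k1, 2014, 24, Rae), (Zephyr, p3, 2014, 24, Rae), (Zephyr, x2, 2014, 24, Rae)}
π_{mid, genre, year} gives {(1, fin, 2003), (21, mkt, 2016), (21, p3, 2016), (24, k1, 2014), (24, p3, 2014), (24, x2, 2014), (27, x1, 1996), (3, mkt, 2016), (3, p3, 2016), (31, mkt, 2016), (31, p3, 2016)}.

{(1, fin, 2003), (21, mkt, 2016), (21, p3, 2016), (24, k1, 2014), (24, p3, 2014), (24, x2, 2014), (27, x1, 1996), (3, mkt, 2016), (3, p3, 2016), (31, mkt, 2016), (31, p3, 2016)}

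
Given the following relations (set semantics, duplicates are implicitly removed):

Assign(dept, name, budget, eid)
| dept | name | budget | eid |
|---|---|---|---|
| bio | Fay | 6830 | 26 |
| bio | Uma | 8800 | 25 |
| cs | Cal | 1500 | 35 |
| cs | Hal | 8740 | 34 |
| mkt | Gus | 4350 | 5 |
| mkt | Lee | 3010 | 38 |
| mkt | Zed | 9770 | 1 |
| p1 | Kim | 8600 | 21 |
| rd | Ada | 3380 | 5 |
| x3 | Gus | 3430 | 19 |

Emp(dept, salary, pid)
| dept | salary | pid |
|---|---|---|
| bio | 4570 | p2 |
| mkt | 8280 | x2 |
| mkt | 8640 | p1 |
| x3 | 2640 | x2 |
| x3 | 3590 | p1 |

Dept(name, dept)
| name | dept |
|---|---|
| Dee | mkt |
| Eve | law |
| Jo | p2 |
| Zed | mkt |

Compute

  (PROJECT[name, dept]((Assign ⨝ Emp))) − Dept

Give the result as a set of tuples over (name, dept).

{(Fay, bio), (Gus, mkt), (Gus, x3), (Lee, mkt), (Uma, bio)}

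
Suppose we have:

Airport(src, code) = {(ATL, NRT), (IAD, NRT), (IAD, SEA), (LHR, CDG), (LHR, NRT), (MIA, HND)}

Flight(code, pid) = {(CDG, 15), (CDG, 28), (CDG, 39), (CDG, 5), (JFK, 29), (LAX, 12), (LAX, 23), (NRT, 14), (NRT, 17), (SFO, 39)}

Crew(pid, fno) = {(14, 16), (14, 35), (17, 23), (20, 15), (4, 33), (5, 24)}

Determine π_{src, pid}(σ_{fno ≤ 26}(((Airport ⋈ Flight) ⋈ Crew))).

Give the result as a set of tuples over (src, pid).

{(ATL, 14), (ATL, 17), (IAD, 14), (IAD, 17), (LHR, 14), (LHR, 17), (LHR, 5)}

Airport ⋈ Flight (natural join on code): {(ATL, NRT, 14), (ATL, NRT, 17), (IAD, NRT, 14), (IAD, NRT, 17), (LHR, CDG, 15), (LHR, CDG, 28), (LHR, CDG, 39), (LHR, CDG, 5), (LHR, NRT, 14), (LHR, NRT, 17)}
(Airport ⋈ Flight) ⋈ Crew (natural join on pid): {(ATL, NRT, 14, 16), (ATL, NRT, 14, 35), (ATL, NRT, 17, 23), (IAD, NRT, 14, 16), (IAD, NRT, 14, 35), (IAD, NRT, 17, 23), (LHR, CDG, 5, 24), (LHR, NRT, 14, 16), (LHR, NRT, 14, 35), (LHR, NRT, 17, 23)}
Filtering on fno ≤ 26 leaves {(ATL, NRT, 14, 16), (ATL, NRT, 17, 23), (IAD, NRT, 14, 16), (IAD, NRT, 17, 23), (LHR, CDG, 5, 24), (LHR, NRT, 14, 16), (LHR, NRT, 17, 23)}.
π_{src, pid} gives {(ATL, 14), (ATL, 17), (IAD, 14), (IAD, 17), (LHR, 14), (LHR, 17), (LHR, 5)}.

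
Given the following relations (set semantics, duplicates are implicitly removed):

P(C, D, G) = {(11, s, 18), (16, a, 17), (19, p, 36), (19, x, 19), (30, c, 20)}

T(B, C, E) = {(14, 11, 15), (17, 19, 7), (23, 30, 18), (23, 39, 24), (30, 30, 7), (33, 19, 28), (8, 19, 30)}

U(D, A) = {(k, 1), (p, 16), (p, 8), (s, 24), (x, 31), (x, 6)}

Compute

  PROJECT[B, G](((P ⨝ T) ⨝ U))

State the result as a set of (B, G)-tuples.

Natural join on C: {(11, s, 18, 14, 15), (19, p, 36, 17, 7), (19, p, 36, 33, 28), (19, p, 36, 8, 30), (19, x, 19, 17, 7), (19, x, 19, 33, 28), (19, x, 19, 8, 30), (30, c, 20, 23, 18), (30, c, 20, 30, 7)}
Natural join on D: {(11, s, 18, 14, 15, 24), (19, p, 36, 17, 7, 16), (19, p, 36, 17, 7, 8), (19, p, 36, 33, 28, 16), (19, p, 36, 33, 28, 8), (19, p, 36, 8, 30, 16), (19, p, 36, 8, 30, 8), (19, x, 19, 17, 7, 31), (19, x, 19, 17, 7, 6), (19, x, 19, 33, 28, 31), (19, x, 19, 33, 28, 6), (19, x, 19, 8, 30, 31), (19, x, 19, 8, 30, 6)}
Projecting to B, G (6 duplicate(s) eliminated): {(14, 18), (17, 19), (17, 36), (33, 19), (33, 36), (8, 19), (8, 36)}

{(14, 18), (17, 19), (17, 36), (33, 19), (33, 36), (8, 19), (8, 36)}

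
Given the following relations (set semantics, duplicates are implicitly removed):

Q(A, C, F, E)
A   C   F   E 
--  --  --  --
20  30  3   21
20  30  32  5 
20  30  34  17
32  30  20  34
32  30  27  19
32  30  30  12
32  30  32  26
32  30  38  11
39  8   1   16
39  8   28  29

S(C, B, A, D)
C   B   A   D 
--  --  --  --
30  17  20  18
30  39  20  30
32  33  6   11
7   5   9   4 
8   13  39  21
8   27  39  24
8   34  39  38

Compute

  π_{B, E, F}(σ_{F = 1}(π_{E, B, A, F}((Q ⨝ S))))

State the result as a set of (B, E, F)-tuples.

{(13, 16, 1), (27, 16, 1), (34, 16, 1)}

Joining Q and S on A, C yields {(20, 30, 3, 21, 17, 18), (20, 30, 3, 21, 39, 30), (20, 30, 32, 5, 17, 18), (20, 30, 32, 5, 39, 30), (20, 30, 34, 17, 17, 18), (20, 30, 34, 17, 39, 30), (39, 8, 1, 16, 13, 21), (39, 8, 1, 16, 27, 24), (39, 8, 1, 16, 34, 38), (39, 8, 28, 29, 13, 21), (39, 8, 28, 29, 27, 24), (39, 8, 28, 29, 34, 38)}.
π[E, B, A, F]: project onto (E, B, A, F) → {(16, 13, 39, 1), (16, 27, 39, 1), (16, 34, 39, 1), (17, 17, 20, 34), (17, 39, 20, 34), (21, 17, 20, 3), (21, 39, 20, 3), (29, 13, 39, 28), (29, 27, 39, 28), (29, 34, 39, 28), (5, 17, 20, 32), (5, 39, 20, 32)}
σ[F = 1]: keep tuples satisfying F = 1 → {(16, 13, 39, 1), (16, 27, 39, 1), (16, 34, 39, 1)}
π[B, E, F]: project onto (B, E, F) → {(13, 16, 1), (27, 16, 1), (34, 16, 1)}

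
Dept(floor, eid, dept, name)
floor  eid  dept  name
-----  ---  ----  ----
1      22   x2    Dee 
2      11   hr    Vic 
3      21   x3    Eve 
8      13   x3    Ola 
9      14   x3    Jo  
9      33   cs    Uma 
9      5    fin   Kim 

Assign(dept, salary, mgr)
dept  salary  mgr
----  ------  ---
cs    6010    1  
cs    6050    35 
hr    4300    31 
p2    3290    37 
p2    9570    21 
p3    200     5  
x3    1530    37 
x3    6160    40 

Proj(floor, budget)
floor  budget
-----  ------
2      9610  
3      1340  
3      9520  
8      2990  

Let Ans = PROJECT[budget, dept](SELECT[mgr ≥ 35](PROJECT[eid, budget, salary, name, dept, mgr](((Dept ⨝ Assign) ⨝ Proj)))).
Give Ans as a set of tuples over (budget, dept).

{(1340, x3), (2990, x3), (9520, x3)}

Dept ⋈ Assign (natural join on dept): {(2, 11, hr, Vic, 4300, 31), (3, 21, x3, Eve, 1530, 37), (3, 21, x3, Eve, 6160, 40), (8, 13, x3, Ola, 1530, 37), (8, 13, x3, Ola, 6160, 40), (9, 14, x3, Jo, 1530, 37), (9, 14, x3, Jo, 6160, 40), (9, 33, cs, Uma, 6010, 1), (9, 33, cs, Uma, 6050, 35)}
(Dept ⨝ Assign) ⋈ Proj (natural join on floor): {(2, 11, hr, Vic, 4300, 31, 9610), (3, 21, x3, Eve, 1530, 37, 1340), (3, 21, x3, Eve, 1530, 37, 9520), (3, 21, x3, Eve, 6160, 40, 1340), (3, 21, x3, Eve, 6160, 40, 9520), (8, 13, x3, Ola, 1530, 37, 2990), (8, 13, x3, Ola, 6160, 40, 2990)}
π_{eid, budget, salary, name, dept, mgr} gives {(11, 9610, 4300, Vic, hr, 31), (13, 2990, 1530, Ola, x3, 37), (13, 2990, 6160, Ola, x3, 40), (21, 1340, 1530, Eve, x3, 37), (21, 1340, 6160, Eve, x3, 40), (21, 9520, 1530, Eve, x3, 37), (21, 9520, 6160, Eve, x3, 40)}.
Apply σ_{mgr ≥ 35}; surviving tuples: {(13, 2990, 1530, Ola, x3, 37), (13, 2990, 6160, Ola, x3, 40), (21, 1340, 1530, Eve, x3, 37), (21, 1340, 6160, Eve, x3, 40), (21, 9520, 1530, Eve, x3, 37), (21, 9520, 6160, Eve, x3, 40)}
π_{budget, dept} gives {(1340, x3), (2990, x3), (9520, x3)} (3 duplicate(s) eliminated).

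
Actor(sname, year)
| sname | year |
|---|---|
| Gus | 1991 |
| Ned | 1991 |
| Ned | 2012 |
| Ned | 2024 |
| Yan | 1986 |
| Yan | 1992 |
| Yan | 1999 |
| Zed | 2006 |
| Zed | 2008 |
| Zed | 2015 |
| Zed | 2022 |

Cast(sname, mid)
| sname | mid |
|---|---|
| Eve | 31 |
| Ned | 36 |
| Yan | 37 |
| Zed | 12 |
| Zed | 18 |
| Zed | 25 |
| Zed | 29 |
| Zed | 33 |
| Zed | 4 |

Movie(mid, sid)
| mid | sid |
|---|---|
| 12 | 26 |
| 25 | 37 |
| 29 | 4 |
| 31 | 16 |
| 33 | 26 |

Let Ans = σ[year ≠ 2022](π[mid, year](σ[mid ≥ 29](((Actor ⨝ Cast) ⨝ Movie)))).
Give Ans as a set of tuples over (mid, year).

{(29, 2006), (29, 2008), (29, 2015), (33, 2006), (33, 2008), (33, 2015)}

Joining Actor and Cast on sname yields {(Ned, 1991, 36), (Ned, 2012, 36), (Ned, 2024, 36), (Yan, 1986, 37), (Yan, 1992, 37), (Yan, 1999, 37), (Zed, 2006, 12), (Zed, 2006, 18), (Zed, 2006, 25), (Zed, 2006, 29), (Zed, 2006, 33), (Zed, 2006, 4), (Zed, 2008, 12), (Zed, 2008, 18), (Zed, 2008, 25), (Zed, 2008, 29), (Zed, 2008, 33), (Zed, 2008, 4), (Zed, 2015, 12), (Zed, 2015, 18), (Zed, 2015, 25), (Zed, 2015, 29), (Zed, 2015, 33), (Zed, 2015, 4), (Zed, 2022, 12), (Zed, 2022, 18), (Zed, 2022, 25), (Zed, 2022, 29), (Zed, 2022, 33), (Zed, 2022, 4)}.
Joining (Actor ⨝ Cast) and Movie on mid yields {(Zed, 2006, 12, 26), (Zed, 2006, 25, 37), (Zed, 2006, 29, 4), (Zed, 2006, 33, 26), (Zed, 2008, 12, 26), (Zed, 2008, 25, 37), (Zed, 2008, 29, 4), (Zed, 2008, 33, 26), (Zed, 2015, 12, 26), (Zed, 2015, 25, 37), (Zed, 2015, 29, 4), (Zed, 2015, 33, 26), (Zed, 2022, 12, 26), (Zed, 2022, 25, 37), (Zed, 2022, 29, 4), (Zed, 2022, 33, 26)}.
Apply σ_{mid ≥ 29}; surviving tuples: {(Zed, 2006, 29, 4), (Zed, 2006, 33, 26), (Zed, 2008, 29, 4), (Zed, 2008, 33, 26), (Zed, 2015, 29, 4), (Zed, 2015, 33, 26), (Zed, 2022, 29, 4), (Zed, 2022, 33, 26)}
Projecting to mid, year: {(29, 2006), (29, 2008), (29, 2015), (29, 2022), (33, 2006), (33, 2008), (33, 2015), (33, 2022)}
Apply σ_{year ≠ 2022}; surviving tuples: {(29, 2006), (29, 2008), (29, 2015), (33, 2006), (33, 2008), (33, 2015)}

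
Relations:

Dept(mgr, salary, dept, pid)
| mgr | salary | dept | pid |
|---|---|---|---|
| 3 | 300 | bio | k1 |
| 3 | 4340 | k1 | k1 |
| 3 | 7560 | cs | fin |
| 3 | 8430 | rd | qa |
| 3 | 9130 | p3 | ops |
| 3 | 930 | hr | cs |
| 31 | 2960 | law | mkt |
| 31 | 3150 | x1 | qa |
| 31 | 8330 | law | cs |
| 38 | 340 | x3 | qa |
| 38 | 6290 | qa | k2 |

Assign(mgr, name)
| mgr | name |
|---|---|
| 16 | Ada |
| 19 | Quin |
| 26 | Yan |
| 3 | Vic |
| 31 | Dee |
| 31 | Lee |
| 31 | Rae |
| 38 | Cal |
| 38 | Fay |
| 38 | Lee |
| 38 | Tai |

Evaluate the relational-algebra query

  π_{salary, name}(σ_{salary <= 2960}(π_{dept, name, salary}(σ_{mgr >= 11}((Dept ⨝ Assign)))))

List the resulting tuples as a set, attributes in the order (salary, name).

Joining Dept and Assign on mgr yields {(3, 300, bio, k1, Vic), (3, 4340, k1, k1, Vic), (3, 7560, cs, fin, Vic), (3, 8430, rd, qa, Vic), (3, 9130, p3, ops, Vic), (3, 930, hr, cs, Vic), (31, 2960, law, mkt, Dee), (31, 2960, law, mkt, Lee), (31, 2960, law, mkt, Rae), (31, 3150, x1, qa, Dee), (31, 3150, x1, qa, Lee), (31, 3150, x1, qa, Rae), (31, 8330, law, cs, Dee), (31, 8330, law, cs, Lee), (31, 8330, law, cs, Rae), (38, 340, x3, qa, Cal), (38, 340, x3, qa, Fay), (38, 340, x3, qa, Lee), (38, 340, x3, qa, Tai), (38, 6290, qa, k2, Cal), (38, 6290, qa, k2, Fay), (38, 6290, qa, k2, Lee), (38, 6290, qa, k2, Tai)}.
σ[mgr >= 11]: keep tuples satisfying mgr >= 11 → {(31, 2960, law, mkt, Dee), (31, 2960, law, mkt, Lee), (31, 2960, law, mkt, Rae), (31, 3150, x1, qa, Dee), (31, 3150, x1, qa, Lee), (31, 3150, x1, qa, Rae), (31, 8330, law, cs, Dee), (31, 8330, law, cs, Lee), (31, 8330, law, cs, Rae), (38, 340, x3, qa, Cal), (38, 340, x3, qa, Fay), (38, 340, x3, qa, Lee), (38, 340, x3, qa, Tai), (38, 6290, qa, k2, Cal), (38, 6290, qa, k2, Fay), (38, 6290, qa, k2, Lee), (38, 6290, qa, k2, Tai)}
Projecting to dept, name, salary: {(law, Dee, 2960), (law, Dee, 8330), (law, Lee, 2960), (law, Lee, 8330), (law, Rae, 2960), (law, Rae, 8330), (qa, Cal, 6290), (qa, Fay, 6290), (qa, Lee, 6290), (qa, Tai, 6290), (x1, Dee, 3150), (x1, Lee, 3150), (x1, Rae, 3150), (x3, Cal, 340), (x3, Fay, 340), (x3, Lee, 340), (x3, Tai, 340)}
σ[salary <= 2960]: keep tuples satisfying salary <= 2960 → {(law, Dee, 2960), (law, Lee, 2960), (law, Rae, 2960), (x3, Cal, 340), (x3, Fay, 340), (x3, Lee, 340), (x3, Tai, 340)}
Projecting to salary, name: {(2960, Dee), (2960, Lee), (2960, Rae), (340, Cal), (340, Fay), (340, Lee), (340, Tai)}

{(2960, Dee), (2960, Lee), (2960, Rae), (340, Cal), (340, Fay), (340, Lee), (340, Tai)}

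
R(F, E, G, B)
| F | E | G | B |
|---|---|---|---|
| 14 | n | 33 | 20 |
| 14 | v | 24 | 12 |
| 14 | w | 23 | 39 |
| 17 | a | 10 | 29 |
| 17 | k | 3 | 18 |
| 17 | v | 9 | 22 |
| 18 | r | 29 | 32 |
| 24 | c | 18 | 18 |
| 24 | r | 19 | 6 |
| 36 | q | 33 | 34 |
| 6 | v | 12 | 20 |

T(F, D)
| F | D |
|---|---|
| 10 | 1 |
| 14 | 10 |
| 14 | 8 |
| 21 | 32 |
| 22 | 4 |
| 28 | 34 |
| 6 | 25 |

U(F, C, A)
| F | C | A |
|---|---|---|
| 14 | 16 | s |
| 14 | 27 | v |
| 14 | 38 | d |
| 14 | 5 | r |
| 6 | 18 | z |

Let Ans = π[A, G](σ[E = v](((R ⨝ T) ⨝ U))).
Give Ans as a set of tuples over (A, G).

{(d, 24), (r, 24), (s, 24), (v, 24), (z, 12)}

Natural join on F: {(14, n, 33, 20, 10), (14, n, 33, 20, 8), (14, v, 24, 12, 10), (14, v, 24, 12, 8), (14, w, 23, 39, 10), (14, w, 23, 39, 8), (6, v, 12, 20, 25)}
Natural join on F: {(14, n, 33, 20, 10, 16, s), (14, n, 33, 20, 10, 27, v), (14, n, 33, 20, 10, 38, d), (14, n, 33, 20, 10, 5, r), (14, n, 33, 20, 8, 16, s), (14, n, 33, 20, 8, 27, v), (14, n, 33, 20, 8, 38, d), (14, n, 33, 20, 8, 5, r), (14, v, 24, 12, 10, 16, s), (14, v, 24, 12, 10, 27, v), (14, v, 24, 12, 10, 38, d), (14, v, 24, 12, 10, 5, r), (14, v, 24, 12, 8, 16, s), (14, v, 24, 12, 8, 27, v), (14, v, 24, 12, 8, 38, d), (14, v, 24, 12, 8, 5, r), (14, w, 23, 39, 10, 16, s), (14, w, 23, 39, 10, 27, v), (14, w, 23, 39, 10, 38, d), (14, w, 23, 39, 10, 5, r), (14, w, 23, 39, 8, 16, s), (14, w, 23, 39, 8, 27, v), (14, w, 23, 39, 8, 38, d), (14, w, 23, 39, 8, 5, r), (6, v, 12, 20, 25, 18, z)}
Selection E = v: {(14, v, 24, 12, 10, 16, s), (14, v, 24, 12, 10, 27, v), (14, v, 24, 12, 10, 38, d), (14, v, 24, 12, 10, 5, r), (14, v, 24, 12, 8, 16, s), (14, v, 24, 12, 8, 27, v), (14, v, 24, 12, 8, 38, d), (14, v, 24, 12, 8, 5, r), (6, v, 12, 20, 25, 18, z)}
Projecting to A, G (4 duplicate(s) eliminated): {(d, 24), (r, 24), (s, 24), (v, 24), (z, 12)}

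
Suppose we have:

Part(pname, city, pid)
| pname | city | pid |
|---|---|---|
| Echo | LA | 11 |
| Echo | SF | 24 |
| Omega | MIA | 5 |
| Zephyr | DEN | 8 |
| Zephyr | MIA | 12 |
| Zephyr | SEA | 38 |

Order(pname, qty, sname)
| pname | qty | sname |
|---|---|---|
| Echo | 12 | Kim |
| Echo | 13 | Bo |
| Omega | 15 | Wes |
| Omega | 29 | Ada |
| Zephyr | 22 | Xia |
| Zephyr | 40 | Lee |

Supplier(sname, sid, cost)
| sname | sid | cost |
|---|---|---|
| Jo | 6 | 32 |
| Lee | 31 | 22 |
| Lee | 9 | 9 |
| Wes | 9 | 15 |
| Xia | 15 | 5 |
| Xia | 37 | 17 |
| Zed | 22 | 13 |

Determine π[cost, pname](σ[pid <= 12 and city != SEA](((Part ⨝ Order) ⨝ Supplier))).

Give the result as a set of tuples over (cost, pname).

Part ⋈ Order (natural join on pname): {(Echo, LA, 11, 12, Kim), (Echo, LA, 11, 13, Bo), (Echo, SF, 24, 12, Kim), (Echo, SF, 24, 13, Bo), (Omega, MIA, 5, 15, Wes), (Omega, MIA, 5, 29, Ada), (Zephyr, DEN, 8, 22, Xia), (Zephyr, DEN, 8, 40, Lee), (Zephyr, MIA, 12, 22, Xia), (Zephyr, MIA, 12, 40, Lee), (Zephyr, SEA, 38, 22, Xia), (Zephyr, SEA, 38, 40, Lee)}
(Part ⨝ Order) ⋈ Supplier (natural join on sname): {(Omega, MIA, 5, 15, Wes, 9, 15), (Zephyr, DEN, 8, 22, Xia, 15, 5), (Zephyr, DEN, 8, 22, Xia, 37, 17), (Zephyr, DEN, 8, 40, Lee, 31, 22), (Zephyr, DEN, 8, 40, Lee, 9, 9), (Zephyr, MIA, 12, 22, Xia, 15, 5), (Zephyr, MIA, 12, 22, Xia, 37, 17), (Zephyr, MIA, 12, 40, Lee, 31, 22), (Zephyr, MIA, 12, 40, Lee, 9, 9), (Zephyr, SEA, 38, 22, Xia, 15, 5), (Zephyr, SEA, 38, 22, Xia, 37, 17), (Zephyr, SEA, 38, 40, Lee, 31, 22), (Zephyr, SEA, 38, 40, Lee, 9, 9)}
σ[pid <= 12 and city != SEA]: keep tuples satisfying pid <= 12 and city != SEA → {(Omega, MIA, 5, 15, Wes, 9, 15), (Zephyr, DEN, 8, 22, Xia, 15, 5), (Zephyr, DEN, 8, 22, Xia, 37, 17), (Zephyr, DEN, 8, 40, Lee, 31, 22), (Zephyr, DEN, 8, 40, Lee, 9, 9), (Zephyr, MIA, 12, 22, Xia, 15, 5), (Zephyr, MIA, 12, 22, Xia, 37, 17), (Zephyr, MIA, 12, 40, Lee, 31, 22), (Zephyr, MIA, 12, 40, Lee, 9, 9)}
π_{cost, pname} gives {(15, Omega), (17, Zephyr), (22, Zephyr), (5, Zephyr), (9, Zephyr)} (4 duplicate(s) eliminated).

{(15, Omega), (17, Zephyr), (22, Zephyr), (5, Zephyr), (9, Zephyr)}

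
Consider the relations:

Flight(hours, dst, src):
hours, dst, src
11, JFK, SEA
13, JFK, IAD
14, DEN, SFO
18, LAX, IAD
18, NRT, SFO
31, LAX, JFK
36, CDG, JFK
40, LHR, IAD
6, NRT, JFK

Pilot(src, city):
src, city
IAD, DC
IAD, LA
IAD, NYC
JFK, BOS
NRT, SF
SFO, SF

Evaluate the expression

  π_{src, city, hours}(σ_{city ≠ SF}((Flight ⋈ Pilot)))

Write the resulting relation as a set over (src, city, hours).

Joining Flight and Pilot on src yields {(13, JFK, IAD, DC), (13, JFK, IAD, LA), (13, JFK, IAD, NYC), (14, DEN, SFO, SF), (18, LAX, IAD, DC), (18, LAX, IAD, LA), (18, LAX, IAD, NYC), (18, NRT, SFO, SF), (31, LAX, JFK, BOS), (36, CDG, JFK, BOS), (40, LHR, IAD, DC), (40, LHR, IAD, LA), (40, LHR, IAD, NYC), (6, NRT, JFK, BOS)}.
Filtering on city ≠ SF leaves {(13, JFK, IAD, DC), (13, JFK, IAD, LA), (13, JFK, IAD, NYC), (18, LAX, IAD, DC), (18, LAX, IAD, LA), (18, LAX, IAD, NYC), (31, LAX, JFK, BOS), (36, CDG, JFK, BOS), (40, LHR, IAD, DC), (40, LHR, IAD, LA), (40, LHR, IAD, NYC), (6, NRT, JFK, BOS)}.
π_{src, city, hours} gives {(IAD, DC, 13), (IAD, DC, 18), (IAD, DC, 40), (IAD, LA, 13), (IAD, LA, 18), (IAD, LA, 40), (IAD, NYC, 13), (IAD, NYC, 18), (IAD, NYC, 40), (JFK, BOS, 31), (JFK, BOS, 36), (JFK, BOS, 6)}.

{(IAD, DC, 13), (IAD, DC, 18), (IAD, DC, 40), (IAD, LA, 13), (IAD, LA, 18), (IAD, LA, 40), (IAD, NYC, 13), (IAD, NYC, 18), (IAD, NYC, 40), (JFK, BOS, 31), (JFK, BOS, 36), (JFK, BOS, 6)}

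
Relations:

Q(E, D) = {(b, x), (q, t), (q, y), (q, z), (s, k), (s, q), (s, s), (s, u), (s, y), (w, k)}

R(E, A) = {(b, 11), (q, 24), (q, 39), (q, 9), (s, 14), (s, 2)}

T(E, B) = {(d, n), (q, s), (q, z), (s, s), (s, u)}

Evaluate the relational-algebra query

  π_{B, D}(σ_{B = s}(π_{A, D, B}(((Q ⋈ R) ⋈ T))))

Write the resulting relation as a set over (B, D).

Natural join on E: {(b, x, 11), (q, t, 24), (q, t, 39), (q, t, 9), (q, y, 24), (q, y, 39), (q, y, 9), (q, z, 24), (q, z, 39), (q, z, 9), (s, k, 14), (s, k, 2), (s, q, 14), (s, q, 2), (s, s, 14), (s, s, 2), (s, u, 14), (s, u, 2), (s, y, 14), (s, y, 2)}
Natural join on E: {(q, t, 24, s), (q, t, 24, z), (q, t, 39, s), (q, t, 39, z), (q, t, 9, s), (q, t, 9, z), (q, y, 24, s), (q, y, 24, z), (q, y, 39, s), (q, y, 39, z), (q, y, 9, s), (q, y, 9, z), (q, z, 24, s), (q, z, 24, z), (q, z, 39, s), (q, z, 39, z), (q, z, 9, s), (q, z, 9, z), (s, k, 14, s), (s, k, 14, u), (s, k, 2, s), (s, k, 2, u), (s, q, 14, s), (s, q, 14, u), (s, q, 2, s), (s, q, 2, u), (s, s, 14, s), (s, s, 14, u), (s, s, 2, s), (s, s, 2, u), (s, u, 14, s), (s, u, 14, u), (s, u, 2, s), (s, u, 2, u), (s, y, 14, s), (s, y, 14, u), (s, y, 2, s), (s, y, 2, u)}
π_{A, D, B} gives {(14, k, s), (14, k, u), (14, q, s), (14, q, u), (14, s, s), (14, s, u), (14, u, s), (14, u, u), (14, y, s), (14, y, u), (2, k, s), (2, k, u), (2, q, s), (2, q, u), (2, s, s), (2, s, u), (2, u, s), (2, u, u), (2, y, s), (2, y, u), (24, t, s), (24, t, z), (24, y, s), (24, y, z), (24, z, s), (24, z, z), (39, t, s), (39, t, z), (39, y, s), (39, y, z), (39, z, s), (39, z, z), (9, t, s), (9, t, z), (9, y, s), (9, y, z), (9, z, s), (9, z, z)}.
σ[B = s]: keep tuples satisfying B = s → {(14, k, s), (14, q, s), (14, s, s), (14, u, s), (14, y, s), (2, k, s), (2, q, s), (2, s, s), (2, u, s), (2, y, s), (24, t, s), (24, y, s), (24, z, s), (39, t, s), (39, y, s), (39, z, s), (9, t, s), (9, y, s), (9, z, s)}
π_{B, D} gives {(s, k), (s, q), (s, s), (s, t), (s, u), (s, y), (s, z)} (12 duplicate(s) eliminated).

{(s, k), (s, q), (s, s), (s, t), (s, u), (s, y), (s, z)}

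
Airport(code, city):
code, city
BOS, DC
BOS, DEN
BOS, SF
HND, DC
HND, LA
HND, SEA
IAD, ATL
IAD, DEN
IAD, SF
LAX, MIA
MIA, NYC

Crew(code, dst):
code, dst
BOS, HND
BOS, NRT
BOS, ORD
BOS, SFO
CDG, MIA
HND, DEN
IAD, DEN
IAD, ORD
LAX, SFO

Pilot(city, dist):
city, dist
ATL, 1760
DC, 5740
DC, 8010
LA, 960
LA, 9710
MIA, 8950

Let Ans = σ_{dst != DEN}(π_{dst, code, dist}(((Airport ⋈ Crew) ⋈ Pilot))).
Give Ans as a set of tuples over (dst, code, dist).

{(HND, BOS, 5740), (HND, BOS, 8010), (NRT, BOS, 5740), (NRT, BOS, 8010), (ORD, BOS, 5740), (ORD, BOS, 8010), (ORD, IAD, 1760), (SFO, BOS, 5740), (SFO, BOS, 8010), (SFO, LAX, 8950)}

Airport ⋈ Crew (natural join on code): {(BOS, DC, HND), (BOS, DC, NRT), (BOS, DC, ORD), (BOS, DC, SFO), (BOS, DEN, HND), (BOS, DEN, NRT), (BOS, DEN, ORD), (BOS, DEN, SFO), (BOS, SF, HND), (BOS, SF, NRT), (BOS, SF, ORD), (BOS, SF, SFO), (HND, DC, DEN), (HND, LA, DEN), (HND, SEA, DEN), (IAD, ATL, DEN), (IAD, ATL, ORD), (IAD, DEN, DEN), (IAD, DEN, ORD), (IAD, SF, DEN), (IAD, SF, ORD), (LAX, MIA, SFO)}
(Airport ⋈ Crew) ⋈ Pilot (natural join on city): {(BOS, DC, HND, 5740), (BOS, DC, HND, 8010), (BOS, DC, NRT, 5740), (BOS, DC, NRT, 8010), (BOS, DC, ORD, 5740), (BOS, DC, ORD, 8010), (BOS, DC, SFO, 5740), (BOS, DC, SFO, 8010), (HND, DC, DEN, 5740), (HND, DC, DEN, 8010), (HND, LA, DEN, 960), (HND, LA, DEN, 9710), (IAD, ATL, DEN, 1760), (IAD, ATL, ORD, 1760), (LAX, MIA, SFO, 8950)}
Keep only column(s) dst, code, dist: {(DEN, HND, 5740), (DEN, HND, 8010), (DEN, HND, 960), (DEN, HND, 9710), (DEN, IAD, 1760), (HND, BOS, 5740), (HND, BOS, 8010), (NRT, BOS, 5740), (NRT, BOS, 8010), (ORD, BOS, 5740), (ORD, BOS, 8010), (ORD, IAD, 1760), (SFO, BOS, 5740), (SFO, BOS, 8010), (SFO, LAX, 8950)}
Apply σ_{dst != DEN}; surviving tuples: {(HND, BOS, 5740), (HND, BOS, 8010), (NRT, BOS, 5740), (NRT, BOS, 8010), (ORD, BOS, 5740), (ORD, BOS, 8010), (ORD, IAD, 1760), (SFO, BOS, 5740), (SFO, BOS, 8010), (SFO, LAX, 8950)}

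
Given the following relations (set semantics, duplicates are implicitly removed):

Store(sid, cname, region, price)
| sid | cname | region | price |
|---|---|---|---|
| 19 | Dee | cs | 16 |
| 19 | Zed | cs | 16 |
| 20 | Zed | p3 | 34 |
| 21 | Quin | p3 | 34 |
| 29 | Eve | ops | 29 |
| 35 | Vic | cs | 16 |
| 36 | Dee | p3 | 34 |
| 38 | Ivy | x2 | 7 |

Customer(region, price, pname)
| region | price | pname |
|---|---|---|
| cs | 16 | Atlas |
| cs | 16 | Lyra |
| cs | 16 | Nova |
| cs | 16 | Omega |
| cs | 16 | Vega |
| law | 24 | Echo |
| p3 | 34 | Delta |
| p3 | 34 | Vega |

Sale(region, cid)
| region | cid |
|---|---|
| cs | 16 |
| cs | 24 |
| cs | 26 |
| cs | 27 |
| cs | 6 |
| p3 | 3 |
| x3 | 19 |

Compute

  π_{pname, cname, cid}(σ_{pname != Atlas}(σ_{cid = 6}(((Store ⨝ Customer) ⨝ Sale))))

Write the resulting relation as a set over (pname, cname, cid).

{(Lyra, Dee, 6), (Lyra, Vic, 6), (Lyra, Zed, 6), (Nova, Dee, 6), (Nova, Vic, 6), (Nova, Zed, 6), (Omega, Dee, 6), (Omega, Vic, 6), (Omega, Zed, 6), (Vega, Dee, 6), (Vega, Vic, 6), (Vega, Zed, 6)}

Store ⋈ Customer (natural join on region, price): {(19, Dee, cs, 16, Atlas), (19, Dee, cs, 16, Lyra), (19, Dee, cs, 16, Nova), (19, Dee, cs, 16, Omega), (19, Dee, cs, 16, Vega), (19, Zed, cs, 16, Atlas), (19, Zed, cs, 16, Lyra), (19, Zed, cs, 16, Nova), (19, Zed, cs, 16, Omega), (19, Zed, cs, 16, Vega), (20, Zed, p3, 34, Delta), (20, Zed, p3, 34, Vega), (21, Quin, p3, 34, Delta), (21, Quin, p3, 34, Vega), (35, Vic, cs, 16, Atlas), (35, Vic, cs, 16, Lyra), (35, Vic, cs, 16, Nova), (35, Vic, cs, 16, Omega), (35, Vic, cs, 16, Vega), (36, Dee, p3, 34, Delta), (36, Dee, p3, 34, Vega)}
(Store ⨝ Customer) ⋈ Sale (natural join on region): {(19, Dee, cs, 16, Atlas, 16), (19, Dee, cs, 16, Atlas, 24), (19, Dee, cs, 16, Atlas, 26), (19, Dee, cs, 16, Atlas, 27), (19, Dee, cs, 16, Atlas, 6), (19, Dee, cs, 16, Lyra, 16), (19, Dee, cs, 16, Lyra, 24), (19, Dee, cs, 16, Lyra, 26), (19, Dee, cs, 16, Lyra, 27), (19, Dee, cs, 16, Lyra, 6), (19, Dee, cs, 16, Nova, 16), (19, Dee, cs, 16, Nova, 24), (19, Dee, cs, 16, Nova, 26), (19, Dee, cs, 16, Nova, 27), (19, Dee, cs, 16, Nova, 6), (19, Dee, cs, 16, Omega, 16), (19, Dee, cs, 16, Omega, 24), (19, Dee, cs, 16, Omega, 26), (19, Dee, cs, 16, Omega, 27), (19, Dee, cs, 16, Omega, 6), (19, Dee, cs, 16, Vega, 16), (19, Dee, cs, 16, Vega, 24), (19, Dee, cs, 16, Vega, 26), (19, Dee, cs, 16, Vega, 27), (19, Dee, cs, 16, Vega, 6), (19, Zed, cs, 16, Atlas, 16), (19, Zed, cs, 16, Atlas, 24), (19, Zed, cs, 16, Atlas, 26), (19, Zed, cs, 16, Atlas, 27), (19, Zed, cs, 16, Atlas, 6), (19, Zed, cs, 16, Lyra, 16), (19, Zed, cs, 16, Lyra, 24), (19, Zed, cs, 16, Lyra, 26), (19, Zed, cs, 16, Lyra, 27), (19, Zed, cs, 16, Lyra, 6), (19, Zed, cs, 16, Nova, 16), (19, Zed, cs, 16, Nova, 24), (19, Zed, cs, 16, Nova, 26), (19, Zed, cs, 16, Nova, 27), (19, Zed, cs, 16, Nova, 6), (19, Zed, cs, 16, Omega, 16), (19, Zed, cs, 16, Omega, 24), (19, Zed, cs, 16, Omega, 26), (19, Zed, cs, 16, Omega, 27), (19, Zed, cs, 16, Omega, 6), (19, Zed, cs, 16, Vega, 16), (19, Zed, cs, 16, Vega, 24), (19, Zed, cs, 16, Vega, 26), (19, Zed, cs, 16, Vega, 27), (19, Zed, cs, 16, Vega, 6), (20, Zed, p3, 34, Delta, 3), (20, Zed, p3, 34, Vega, 3), (21, Quin, p3, 34, Delta, 3), (21, Quin, p3, 34, Vega, 3), (35, Vic, cs, 16, Atlas, 16), (35, Vic, cs, 16, Atlas, 24), (35, Vic, cs, 16, Atlas, 26), (35, Vic, cs, 16, Atlas, 27), (35, Vic, cs, 16, Atlas, 6), (35, Vic, cs, 16, Lyra, 16), (35, Vic, cs, 16, Lyra, 24), (35, Vic, cs, 16, Lyra, 26), (35, Vic, cs, 16, Lyra, 27), (35, Vic, cs, 16, Lyra, 6), (35, Vic, cs, 16, Nova, 16), (35, Vic, cs, 16, Nova, 24), (35, Vic, cs, 16, Nova, 26), (35, Vic, cs, 16, Nova, 27), (35, Vic, cs, 16, Nova, 6), (35, Vic, cs, 16, Omega, 16), (35, Vic, cs, 16, Omega, 24), (35, Vic, cs, 16, Omega, 26), (35, Vic, cs, 16, Omega, 27), (35, Vic, cs, 16, Omega, 6), (35, Vic, cs, 16, Vega, 16), (35, Vic, cs, 16, Vega, 24), (35, Vic, cs, 16, Vega, 26), (35, Vic, cs, 16, Vega, 27), (35, Vic, cs, 16, Vega, 6), (36, Dee, p3, 34, Delta, 3), (36, Dee, p3, 34, Vega, 3)}
Selection cid = 6: {(19, Dee, cs, 16, Atlas, 6), (19, Dee, cs, 16, Lyra, 6), (19, Dee, cs, 16, Nova, 6), (19, Dee, cs, 16, Omega, 6), (19, Dee, cs, 16, Vega, 6), (19, Zed, cs, 16, Atlas, 6), (19, Zed, cs, 16, Lyra, 6), (19, Zed, cs, 16, Nova, 6), (19, Zed, cs, 16, Omega, 6), (19, Zed, cs, 16, Vega, 6), (35, Vic, cs, 16, Atlas, 6), (35, Vic, cs, 16, Lyra, 6), (35, Vic, cs, 16, Nova, 6), (35, Vic, cs, 16, Omega, 6), (35, Vic, cs, 16, Vega, 6)}
Selection pname != Atlas: {(19, Dee, cs, 16, Lyra, 6), (19, Dee, cs, 16, Nova, 6), (19, Dee, cs, 16, Omega, 6), (19, Dee, cs, 16, Vega, 6), (19, Zed, cs, 16, Lyra, 6), (19, Zed, cs, 16, Nova, 6), (19, Zed, cs, 16, Omega, 6), (19, Zed, cs, 16, Vega, 6), (35, Vic, cs, 16, Lyra, 6), (35, Vic, cs, 16, Nova, 6), (35, Vic, cs, 16, Omega, 6), (35, Vic, cs, 16, Vega, 6)}
Projecting to pname, cname, cid: {(Lyra, Dee, 6), (Lyra, Vic, 6), (Lyra, Zed, 6), (Nova, Dee, 6), (Nova, Vic, 6), (Nova, Zed, 6), (Omega, Dee, 6), (Omega, Vic, 6), (Omega, Zed, 6), (Vega, Dee, 6), (Vega, Vic, 6), (Vega, Zed, 6)}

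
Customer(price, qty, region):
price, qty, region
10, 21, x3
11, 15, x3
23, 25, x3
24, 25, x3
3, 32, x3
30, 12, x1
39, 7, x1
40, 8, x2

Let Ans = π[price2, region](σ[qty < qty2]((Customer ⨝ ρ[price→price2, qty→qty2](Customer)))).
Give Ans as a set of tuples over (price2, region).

ρ[price→price2, qty→qty2]: schema becomes (price2, qty2, region); tuples unchanged.
Joining Customer and ρ[price→price2, qty→qty2](Customer) on region yields {(10, 21, x3, 10, 21), (10, 21, x3, 11, 15), (10, 21, x3, 23, 25), (10, 21, x3, 24, 25), (10, 21, x3, 3, 32), (11, 15, x3, 10, 21), (11, 15, x3, 11, 15), (11, 15, x3, 23, 25), (11, 15, x3, 24, 25), (11, 15, x3, 3, 32), (23, 25, x3, 10, 21), (23, 25, x3, 11, 15), (23, 25, x3, 23, 25), (23, 25, x3, 24, 25), (23, 25, x3, 3, 32), (24, 25, x3, 10, 21), (24, 25, x3, 11, 15), (24, 25, x3, 23, 25), (24, 25, x3, 24, 25), (24, 25, x3, 3, 32), (3, 32, x3, 10, 21), (3, 32, x3, 11, 15), (3, 32, x3, 23, 25), (3, 32, x3, 24, 25), (3, 32, x3, 3, 32), (30, 12, x1, 30, 12), (30, 12, x1, 39, 7), (39, 7, x1, 30, 12), (39, 7, x1, 39, 7), (40, 8, x2, 40, 8)}.
σ[qty < qty2]: keep tuples satisfying qty < qty2 → {(10, 21, x3, 23, 25), (10, 21, x3, 24, 25), (10, 21, x3, 3, 32), (11, 15, x3, 10, 21), (11, 15, x3, 23, 25), (11, 15, x3, 24, 25), (11, 15, x3, 3, 32), (23, 25, x3, 3, 32), (24, 25, x3, 3, 32), (39, 7, x1, 30, 12)}
Keep only column(s) price2, region (5 duplicate(s) eliminated): {(10, x3), (23, x3), (24, x3), (3, x3), (30, x1)}

{(10, x3), (23, x3), (24, x3), (3, x3), (30, x1)}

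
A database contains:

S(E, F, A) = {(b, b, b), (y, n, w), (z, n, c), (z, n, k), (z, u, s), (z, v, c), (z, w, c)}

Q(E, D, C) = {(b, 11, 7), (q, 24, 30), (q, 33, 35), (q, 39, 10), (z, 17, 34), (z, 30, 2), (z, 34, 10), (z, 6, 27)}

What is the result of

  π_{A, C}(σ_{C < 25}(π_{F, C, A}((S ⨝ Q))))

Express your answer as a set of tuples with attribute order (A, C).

{(b, 7), (c, 10), (c, 2), (k, 10), (k, 2), (s, 10), (s, 2)}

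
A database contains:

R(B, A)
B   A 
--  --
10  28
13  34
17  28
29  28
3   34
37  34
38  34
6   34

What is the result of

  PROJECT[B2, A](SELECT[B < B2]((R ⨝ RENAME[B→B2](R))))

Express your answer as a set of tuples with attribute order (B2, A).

{(13, 34), (17, 28), (29, 28), (37, 34), (38, 34), (6, 34)}

ρ[B→B2]: schema becomes (B2, A); tuples unchanged.
Joining R and RENAME[B→B2](R) on A yields {(10, 28, 10), (10, 28, 17), (10, 28, 29), (13, 34, 13), (13, 34, 3), (13, 34, 37), (13, 34, 38), (13, 34, 6), (17, 28, 10), (17, 28, 17), (17, 28, 29), (29, 28, 10), (29, 28, 17), (29, 28, 29), (3, 34, 13), (3, 34, 3), (3, 34, 37), (3, 34, 38), (3, 34, 6), (37, 34, 13), (37, 34, 3), (37, 34, 37), (37, 34, 38), (37, 34, 6), (38, 34, 13), (38, 34, 3), (38, 34, 37), (38, 34, 38), (38, 34, 6), (6, 34, 13), (6, 34, 3), (6, 34, 37), (6, 34, 38), (6, 34, 6)}.
σ[B < B2]: keep tuples satisfying B < B2 → {(10, 28, 17), (10, 28, 29), (13, 34, 37), (13, 34, 38), (17, 28, 29), (3, 34, 13), (3, 34, 37), (3, 34, 38), (3, 34, 6), (37, 34, 38), (6, 34, 13), (6, 34, 37), (6, 34, 38)}
Projecting to B2, A (7 duplicate(s) eliminated): {(13, 34), (17, 28), (29, 28), (37, 34), (38, 34), (6, 34)}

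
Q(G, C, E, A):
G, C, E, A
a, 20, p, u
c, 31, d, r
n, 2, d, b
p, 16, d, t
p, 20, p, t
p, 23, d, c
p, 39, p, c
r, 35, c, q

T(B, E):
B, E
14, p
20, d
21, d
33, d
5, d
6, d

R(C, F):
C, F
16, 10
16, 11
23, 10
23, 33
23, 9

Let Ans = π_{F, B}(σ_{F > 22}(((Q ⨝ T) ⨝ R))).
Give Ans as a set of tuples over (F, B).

Joining Q and T on E yields {(a, 20, p, u, 14), (c, 31, d, r, 20), (c, 31, d, r, 21), (c, 31, d, r, 33), (c, 31, d, r, 5), (c, 31, d, r, 6), (n, 2, d, b, 20), (n, 2, d, b, 21), (n, 2, d, b, 33), (n, 2, d, b, 5), (n, 2, d, b, 6), (p, 16, d, t, 20), (p, 16, d, t, 21), (p, 16, d, t, 33), (p, 16, d, t, 5), (p, 16, d, t, 6), (p, 20, p, t, 14), (p, 23, d, c, 20), (p, 23, d, c, 21), (p, 23, d, c, 33), (p, 23, d, c, 5), (p, 23, d, c, 6), (p, 39, p, c, 14)}.
Joining (Q ⨝ T) and R on C yields {(p, 16, d, t, 20, 10), (p, 16, d, t, 20, 11), (p, 16, d, t, 21, 10), (p, 16, d, t, 21, 11), (p, 16, d, t, 33, 10), (p, 16, d, t, 33, 11), (p, 16, d, t, 5, 10), (p, 16, d, t, 5, 11), (p, 16, d, t, 6, 10), (p, 16, d, t, 6, 11), (p, 23, d, c, 20, 10), (p, 23, d, c, 20, 33), (p, 23, d, c, 20, 9), (p, 23, d, c, 21, 10), (p, 23, d, c, 21, 33), (p, 23, d, c, 21, 9), (p, 23, d, c, 33, 10), (p, 23, d, c, 33, 33), (p, 23, d, c, 33, 9), (p, 23, d, c, 5, 10), (p, 23, d, c, 5, 33), (p, 23, d, c, 5, 9), (p, 23, d, c, 6, 10), (p, 23, d, c, 6, 33), (p, 23, d, c, 6, 9)}.
Filtering on F > 22 leaves {(p, 23, d, c, 20, 33), (p, 23, d, c, 21, 33), (p, 23, d, c, 33, 33), (p, 23, d, c, 5, 33), (p, 23, d, c, 6, 33)}.
π[F, B]: project onto (F, B) → {(33, 20), (33, 21), (33, 33), (33, 5), (33, 6)}

{(33, 20), (33, 21), (33, 33), (33, 5), (33, 6)}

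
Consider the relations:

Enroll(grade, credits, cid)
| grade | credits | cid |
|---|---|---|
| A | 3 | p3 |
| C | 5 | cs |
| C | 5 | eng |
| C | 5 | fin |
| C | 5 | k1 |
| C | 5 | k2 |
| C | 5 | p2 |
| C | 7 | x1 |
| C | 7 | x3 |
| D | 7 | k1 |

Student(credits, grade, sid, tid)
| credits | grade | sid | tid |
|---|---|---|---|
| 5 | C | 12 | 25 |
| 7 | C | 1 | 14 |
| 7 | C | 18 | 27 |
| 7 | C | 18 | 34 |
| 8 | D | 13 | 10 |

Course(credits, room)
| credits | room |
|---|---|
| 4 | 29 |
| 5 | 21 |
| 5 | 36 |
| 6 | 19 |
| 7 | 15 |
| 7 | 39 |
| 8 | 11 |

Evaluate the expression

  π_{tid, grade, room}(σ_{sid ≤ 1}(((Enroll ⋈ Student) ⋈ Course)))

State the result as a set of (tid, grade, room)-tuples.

{(14, C, 15), (14, C, 39)}

Natural join on grade, credits: {(C, 5, cs, 12, 25), (C, 5, eng, 12, 25), (C, 5, fin, 12, 25), (C, 5, k1, 12, 25), (C, 5, k2, 12, 25), (C, 5, p2, 12, 25), (C, 7, x1, 1, 14), (C, 7, x1, 18, 27), (C, 7, x1, 18, 34), (C, 7, x3, 1, 14), (C, 7, x3, 18, 27), (C, 7, x3, 18, 34)}
Natural join on credits: {(C, 5, cs, 12, 25, 21), (C, 5, cs, 12, 25, 36), (C, 5, eng, 12, 25, 21), (C, 5, eng, 12, 25, 36), (C, 5, fin, 12, 25, 21), (C, 5, fin, 12, 25, 36), (C, 5, k1, 12, 25, 21), (C, 5, k1, 12, 25, 36), (C, 5, k2, 12, 25, 21), (C, 5, k2, 12, 25, 36), (C, 5, p2, 12, 25, 21), (C, 5, p2, 12, 25, 36), (C, 7, x1, 1, 14, 15), (C, 7, x1, 1, 14, 39), (C, 7, x1, 18, 27, 15), (C, 7, x1, 18, 27, 39), (C, 7, x1, 18, 34, 15), (C, 7, x1, 18, 34, 39), (C, 7, x3, 1, 14, 15), (C, 7, x3, 1, 14, 39), (C, 7, x3, 18, 27, 15), (C, 7, x3, 18, 27, 39), (C, 7, x3, 18, 34, 15), (C, 7, x3, 18, 34, 39)}
σ[sid ≤ 1]: keep tuples satisfying sid ≤ 1 → {(C, 7, x1, 1, 14, 15), (C, 7, x1, 1, 14, 39), (C, 7, x3, 1, 14, 15), (C, 7, x3, 1, 14, 39)}
π[tid, grade, room]: project onto (tid, grade, room) (2 duplicate(s) eliminated) → {(14, C, 15), (14, C, 39)}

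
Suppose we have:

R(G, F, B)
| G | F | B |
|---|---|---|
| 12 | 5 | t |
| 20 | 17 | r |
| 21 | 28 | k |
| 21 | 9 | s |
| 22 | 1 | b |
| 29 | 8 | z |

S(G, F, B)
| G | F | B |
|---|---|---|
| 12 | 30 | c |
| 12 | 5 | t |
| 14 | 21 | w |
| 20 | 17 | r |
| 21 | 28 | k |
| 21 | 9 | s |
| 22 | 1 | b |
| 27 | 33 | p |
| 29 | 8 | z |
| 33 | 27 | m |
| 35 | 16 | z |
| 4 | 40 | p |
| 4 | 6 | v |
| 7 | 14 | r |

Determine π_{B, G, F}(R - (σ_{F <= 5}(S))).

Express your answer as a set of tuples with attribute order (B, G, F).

{(k, 21, 28), (r, 20, 17), (s, 21, 9), (z, 29, 8)}

σ[F <= 5]: keep tuples satisfying F <= 5 → {(12, 5, t), (22, 1, b)}
Taking the difference: {(20, 17, r), (21, 28, k), (21, 9, s), (29, 8, z)}
Projecting to B, G, F: {(k, 21, 28), (r, 20, 17), (s, 21, 9), (z, 29, 8)}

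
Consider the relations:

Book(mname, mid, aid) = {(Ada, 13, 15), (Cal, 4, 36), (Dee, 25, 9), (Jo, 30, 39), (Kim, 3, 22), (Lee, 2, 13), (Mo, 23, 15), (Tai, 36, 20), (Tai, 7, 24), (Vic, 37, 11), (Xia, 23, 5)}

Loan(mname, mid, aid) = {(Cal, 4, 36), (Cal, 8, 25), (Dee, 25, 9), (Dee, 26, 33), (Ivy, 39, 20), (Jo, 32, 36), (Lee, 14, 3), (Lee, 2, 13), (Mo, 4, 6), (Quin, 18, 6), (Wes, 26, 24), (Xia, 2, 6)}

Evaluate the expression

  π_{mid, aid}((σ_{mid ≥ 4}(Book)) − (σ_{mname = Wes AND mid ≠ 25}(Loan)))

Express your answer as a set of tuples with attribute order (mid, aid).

{(13, 15), (23, 15), (23, 5), (25, 9), (30, 39), (36, 20), (37, 11), (4, 36), (7, 24)}

σ[mid ≥ 4]: keep tuples satisfying mid ≥ 4 → {(Ada, 13, 15), (Cal, 4, 36), (Dee, 25, 9), (Jo, 30, 39), (Mo, 23, 15), (Tai, 36, 20), (Tai, 7, 24), (Vic, 37, 11), (Xia, 23, 5)}
σ[mname = Wes AND mid ≠ 25]: keep tuples satisfying mname = Wes AND mid ≠ 25 → {(Wes, 26, 24)}
Set difference of the two operands is {(Ada, 13, 15), (Cal, 4, 36), (Dee, 25, 9), (Jo, 30, 39), (Mo, 23, 15), (Tai, 36, 20), (Tai, 7, 24), (Vic, 37, 11), (Xia, 23, 5)}.
Projecting to mid, aid: {(13, 15), (23, 15), (23, 5), (25, 9), (30, 39), (36, 20), (37, 11), (4, 36), (7, 24)}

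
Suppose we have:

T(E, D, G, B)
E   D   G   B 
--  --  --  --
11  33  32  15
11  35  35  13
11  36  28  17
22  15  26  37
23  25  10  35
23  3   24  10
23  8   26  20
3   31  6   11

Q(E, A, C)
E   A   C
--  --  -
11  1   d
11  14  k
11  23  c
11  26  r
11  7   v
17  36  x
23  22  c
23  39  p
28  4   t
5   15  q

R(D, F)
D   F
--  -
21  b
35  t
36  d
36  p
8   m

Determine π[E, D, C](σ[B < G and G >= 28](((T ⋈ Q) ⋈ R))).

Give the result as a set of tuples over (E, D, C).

{(11, 35, c), (11, 35, d), (11, 35, k), (11, 35, r), (11, 35, v), (11, 36, c), (11, 36, d), (11, 36, k), (11, 36, r), (11, 36, v)}

T ⋈ Q (natural join on E): {(11, 33, 32, 15, 1, d), (11, 33, 32, 15, 14, k), (11, 33, 32, 15, 23, c), (11, 33, 32, 15, 26, r), (11, 33, 32, 15, 7, v), (11, 35, 35, 13, 1, d), (11, 35, 35, 13, 14, k), (11, 35, 35, 13, 23, c), (11, 35, 35, 13, 26, r), (11, 35, 35, 13, 7, v), (11, 36, 28, 17, 1, d), (11, 36, 28, 17, 14, k), (11, 36, 28, 17, 23, c), (11, 36, 28, 17, 26, r), (11, 36, 28, 17, 7, v), (23, 25, 10, 35, 22, c), (23, 25, 10, 35, 39, p), (23, 3, 24, 10, 22, c), (23, 3, 24, 10, 39, p), (23, 8, 26, 20, 22, c), (23, 8, 26, 20, 39, p)}
(T ⋈ Q) ⋈ R (natural join on D): {(11, 35, 35, 13, 1, d, t), (11, 35, 35, 13, 14, k, t), (11, 35, 35, 13, 23, c, t), (11, 35, 35, 13, 26, r, t), (11, 35, 35, 13, 7, v, t), (11, 36, 28, 17, 1, d, d), (11, 36, 28, 17, 1, d, p), (11, 36, 28, 17, 14, k, d), (11, 36, 28, 17, 14, k, p), (11, 36, 28, 17, 23, c, d), (11, 36, 28, 17, 23, c, p), (11, 36, 28, 17, 26, r, d), (11, 36, 28, 17, 26, r, p), (11, 36, 28, 17, 7, v, d), (11, 36, 28, 17, 7, v, p), (23, 8, 26, 20, 22, c, m), (23, 8, 26, 20, 39, p, m)}
Filtering on B < G and G >= 28 leaves {(11, 35, 35, 13, 1, d, t), (11, 35, 35, 13, 14, k, t), (11, 35, 35, 13, 23, c, t), (11, 35, 35, 13, 26, r, t), (11, 35, 35, 13, 7, v, t), (11, 36, 28, 17, 1, d, d), (11, 36, 28, 17, 1, d, p), (11, 36, 28, 17, 14, k, d), (11, 36, 28, 17, 14, k, p), (11, 36, 28, 17, 23, c, d), (11, 36, 28, 17, 23, c, p), (11, 36, 28, 17, 26, r, d), (11, 36, 28, 17, 26, r, p), (11, 36, 28, 17, 7, v, d), (11, 36, 28, 17, 7, v, p)}.
π[E, D, C]: project onto (E, D, C) (5 duplicate(s) eliminated) → {(11, 35, c), (11, 35, d), (11, 35, k), (11, 35, r), (11, 35, v), (11, 36, c), (11, 36, d), (11, 36, k), (11, 36, r), (11, 36, v)}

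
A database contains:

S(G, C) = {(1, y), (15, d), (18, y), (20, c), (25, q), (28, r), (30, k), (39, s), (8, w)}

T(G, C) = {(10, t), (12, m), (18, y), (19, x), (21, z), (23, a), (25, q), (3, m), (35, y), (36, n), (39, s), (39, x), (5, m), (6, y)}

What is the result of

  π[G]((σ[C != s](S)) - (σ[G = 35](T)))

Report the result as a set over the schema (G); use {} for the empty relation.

{1, 15, 18, 20, 25, 28, 30, 8}

Filtering on C != s leaves {(1, y), (15, d), (18, y), (20, c), (25, q), (28, r), (30, k), (8, w)}.
Filtering on G = 35 leaves {(35, y)}.
Taking the difference: {(1, y), (15, d), (18, y), (20, c), (25, q), (28, r), (30, k), (8, w)}
Keep only column(s) G: {1, 15, 18, 20, 25, 28, 30, 8}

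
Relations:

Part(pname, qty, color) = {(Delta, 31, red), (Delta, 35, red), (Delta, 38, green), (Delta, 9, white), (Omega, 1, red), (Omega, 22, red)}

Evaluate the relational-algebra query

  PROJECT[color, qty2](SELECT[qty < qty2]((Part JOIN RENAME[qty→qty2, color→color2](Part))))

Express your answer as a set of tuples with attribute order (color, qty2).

ρ[qty→qty2, color→color2]: schema becomes (pname, qty2, color2); tuples unchanged.
Natural join on pname: {(Delta, 31, red, 31, red), (Delta, 31, red, 35, red), (Delta, 31, red, 38, green), (Delta, 31, red, 9, white), (Delta, 35, red, 31, red), (Delta, 35, red, 35, red), (Delta, 35, red, 38, green), (Delta, 35, red, 9, white), (Delta, 38, green, 31, red), (Delta, 38, green, 35, red), (Delta, 38, green, 38, green), (Delta, 38, green, 9, white), (Delta, 9, white, 31, red), (Delta, 9, white, 35, red), (Delta, 9, white, 38, green), (Delta, 9, white, 9, white), (Omega, 1, red, 1, red), (Omega, 1, red, 22, red), (Omega, 22, red, 1, red), (Omega, 22, red, 22, red)}
σ[qty < qty2]: keep tuples satisfying qty < qty2 → {(Delta, 31, red, 35, red), (Delta, 31, red, 38, green), (Delta, 35, red, 38, green), (Delta, 9, white, 31, red), (Delta, 9, white, 35, red), (Delta, 9, white, 38, green), (Omega, 1, red, 22, red)}
π[color, qty2]: project onto (color, qty2) (1 duplicate(s) eliminated) → {(red, 22), (red, 35), (red, 38), (white, 31), (white, 35), (white, 38)}

{(red, 22), (red, 35), (red, 38), (white, 31), (white, 35), (white, 38)}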